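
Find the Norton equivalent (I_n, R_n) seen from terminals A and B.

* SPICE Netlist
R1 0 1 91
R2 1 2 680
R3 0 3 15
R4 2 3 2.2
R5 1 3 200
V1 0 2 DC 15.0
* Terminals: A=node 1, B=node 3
Find the Thévenin equivalent first; then I_n = V_th/R_th and R_n = R_th.
Step 1 — V_th is the open-circuit voltage V_A - V_B (nothing connected across the terminals).
Nodal analysis, taking node 2 as the 0 V reference.
Source V1 fixes V_0 = 15 V.
KCL at each unknown node (sum of currents leaving = 0; resistances in Ω):
  Node 1: (V_1 - 15)/91 + (V_1 - 0)/680 + (V_1 - V_3)/200 = 0
  Node 3: (V_3 - 15)/15 + (V_3 - 0)/2.2 + (V_3 - V_1)/200 = 0
Collecting terms (coefficients in siemens):
  0.01746·V_1 - 0.005·V_3 = 0.1648
  0.5262·V_3 - 0.005·V_1 = 1
Determinant D = (0.01746)(0.5262) - (-0.005)(-0.005) = 0.009162
V_1 = [(0.1648)(0.5262) - (-0.005)(1)]/D = 10.01 V
V_3 = [(0.01746)(1) - (0.1648)(-0.005)]/D = 1.996 V
V_th = V_1 - V_3 = 10.01 - 1.996 = 8.017 V
Step 2 — R_th: zero the source — replace V1 by a short circuit (node 2 merges into node 0) — and find the resistance seen between A (node 1) and B (node 3).
Reduce the network between node 1 (A) and node 3 (B) by series/parallel combination:
  Rp1 = R1 ‖ R2 (parallel, both between nodes 0 and 1) = 1/(1/91 + 1/680) = 80.26 Ω
  Rp2 = R3 ‖ R4 (parallel, both between nodes 0 and 3) = 1/(1/15 + 1/2.2) = 1.919 Ω
  Rs1 = Rp1 + Rp2 (series, joined only at node 0) = 80.26 + 1.919 = 82.18 Ω
  Rp3 = R5 ‖ Rs1 (parallel, both between nodes 1 and 3) = 1/(1/200 + 1/82.18) = 58.25 Ω
R_th = 58.25 Ω
I_n = V_th/R_th = 8.017/58.25 = 0.1376 A, and R_n = R_th = 58.25 Ω

Final answer: I_n = 0.1376 A, R_n = 58.25 Ω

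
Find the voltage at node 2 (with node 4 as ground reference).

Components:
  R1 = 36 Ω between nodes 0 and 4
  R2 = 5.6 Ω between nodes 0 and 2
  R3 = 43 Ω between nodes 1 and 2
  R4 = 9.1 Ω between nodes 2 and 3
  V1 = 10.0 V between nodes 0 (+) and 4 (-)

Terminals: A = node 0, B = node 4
Nodal analysis, taking node 4 as the 0 V reference.
Source V1 fixes V_0 = 10 V.
KCL at each unknown node (sum of currents leaving = 0; resistances in Ω):
  Node 1: (V_1 - V_2)/43 = 0
  Node 2: (V_2 - 10)/5.6 + (V_2 - V_1)/43 + (V_2 - V_3)/9.1 = 0
  Node 3: (V_3 - V_2)/9.1 = 0
Collecting terms (coefficients in siemens):
  0.02326·V_1 - 0.02326·V_2 = 0
  0.3117·V_2 - 0.02326·V_1 - 0.1099·V_3 = 1.786
  0.1099·V_3 - 0.1099·V_2 = 0
Solving these 3 simultaneous equations (Gaussian elimination) gives:
  V_1 = 10 V, V_2 = 10 V, V_3 = 10 V
The requested potential is V_2 = 10 V.

Final answer: V_2 = 10 V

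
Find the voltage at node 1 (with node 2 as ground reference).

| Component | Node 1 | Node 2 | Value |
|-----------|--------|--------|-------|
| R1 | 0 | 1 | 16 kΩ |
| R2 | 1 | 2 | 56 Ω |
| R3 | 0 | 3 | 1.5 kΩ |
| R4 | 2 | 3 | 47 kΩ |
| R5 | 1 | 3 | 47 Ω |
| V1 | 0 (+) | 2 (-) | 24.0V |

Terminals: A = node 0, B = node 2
Nodal analysis, taking node 2 as the 0 V reference.
Source V1 fixes V_0 = 24 V.
KCL at each unknown node (sum of currents leaving = 0; resistances in Ω):
  Node 1: (V_1 - 24)/16000 + (V_1 - 0)/56 + (V_1 - V_3)/47 = 0
  Node 3: (V_3 - 24)/1500 + (V_3 - 0)/47000 + (V_3 - V_1)/47 = 0
Collecting terms (coefficients in siemens):
  0.0392·V_1 - 0.02128·V_3 = 0.0015
  0.02196·V_3 - 0.02128·V_1 = 0.016
Determinant D = (0.0392)(0.02196) - (-0.02128)(-0.02128) = 0.0004082
V_1 = [(0.0015)(0.02196) - (-0.02128)(0.016)]/D = 0.9146 V
V_3 = [(0.0392)(0.016) - (0.0015)(-0.02128)]/D = 1.614 V
The requested potential is V_1 = 0.9146 V.

Final answer: V_1 = 0.9146 V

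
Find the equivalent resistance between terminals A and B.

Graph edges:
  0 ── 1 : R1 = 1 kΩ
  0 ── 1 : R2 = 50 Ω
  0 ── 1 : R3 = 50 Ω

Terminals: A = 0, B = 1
Reduce the network between node 0 (A) and node 1 (B) by series/parallel combination:
  Rp1 = R1 ‖ R2 ‖ R3 (parallel, all between nodes 0 and 1) = 1/(1/1000 + 1/50 + 1/50) = 24.39 Ω
R_eq = 24.39 Ω

Final answer: 24.39 Ω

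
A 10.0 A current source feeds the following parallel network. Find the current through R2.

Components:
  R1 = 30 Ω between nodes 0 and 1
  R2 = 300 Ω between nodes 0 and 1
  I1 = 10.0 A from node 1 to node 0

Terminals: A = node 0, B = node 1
All resistors sit directly between nodes 0 and 1, so they are in parallel and share one voltage V; the full source current 10 A splits among them.
1/R_par = 1/30 + 1/300 = 0.03667 S  =>  R_par = 27.27 Ω
V = I × R_par = 10 × 27.27 = 272.7 V
I_R2 = V/R2 = 272.7/300 = 0.9091 A

Final answer: 0.9091 A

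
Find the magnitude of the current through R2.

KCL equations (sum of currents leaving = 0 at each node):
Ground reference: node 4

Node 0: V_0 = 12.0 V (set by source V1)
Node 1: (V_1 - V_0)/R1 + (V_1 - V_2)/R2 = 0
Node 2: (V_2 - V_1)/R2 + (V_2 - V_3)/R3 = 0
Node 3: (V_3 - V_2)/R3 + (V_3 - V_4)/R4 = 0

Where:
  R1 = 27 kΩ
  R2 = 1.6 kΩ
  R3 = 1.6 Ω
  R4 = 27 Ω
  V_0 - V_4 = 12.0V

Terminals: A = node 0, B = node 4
Nodal analysis, taking node 4 as the 0 V reference.
Source V1 fixes V_0 = 12 V.
KCL at each unknown node (sum of currents leaving = 0; resistances in Ω):
  Node 1: (V_1 - 12)/27000 + (V_1 - V_2)/1600 = 0
  Node 2: (V_2 - V_1)/1600 + (V_2 - V_3)/1.6 = 0
  Node 3: (V_3 - V_2)/1.6 + (V_3 - 0)/27 = 0
Collecting terms (coefficients in siemens):
  0.000662·V_1 - 0.000625·V_2 = 0.0004444
  0.6256·V_2 - 0.000625·V_1 - 0.625·V_3 = 0
  0.662·V_3 - 0.625·V_2 = 0
Solving these 3 simultaneous equations (Gaussian elimination) gives:
  V_1 = 0.6826 V, V_2 = 0.01199 V, V_3 = 0.01132 V
I_R2 = (V_1 - V_2)/R2 = (0.6826 - 0.01199)/1600 = 0.0004192 A
|I_R2| = 0.0004192 A

Final answer: |I_R2| = 0.0004192 A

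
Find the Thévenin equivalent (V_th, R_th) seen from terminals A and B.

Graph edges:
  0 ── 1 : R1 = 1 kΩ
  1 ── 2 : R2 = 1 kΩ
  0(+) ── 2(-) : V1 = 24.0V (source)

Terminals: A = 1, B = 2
Step 1 — V_th is the open-circuit voltage V_A - V_B (nothing connected across the terminals).
Nodal analysis, taking node 2 as the 0 V reference.
Source V1 fixes V_0 = 24 V.
KCL at each unknown node (sum of currents leaving = 0; resistances in Ω):
  Node 1: (V_1 - 24)/1000 + (V_1 - 0)/1000 = 0
Collecting terms: 0.002 × V_1 = 0.024  =>  V_1 = 12 V
V_th = V_1 - V_2 = 12 - 0 = 12 V
Step 2 — R_th: zero the source — replace V1 by a short circuit (node 2 merges into node 0) — and find the resistance seen between A (node 1) and B (node 0).
Reduce the network between node 1 (A) and node 0 (B) by series/parallel combination:
  Rp1 = R1 ‖ R2 (parallel, both between nodes 0 and 1) = 1/(1/1000 + 1/1000) = 500 Ω
R_th = 500 Ω

Final answer: V_th = 12 V, R_th = 500 Ω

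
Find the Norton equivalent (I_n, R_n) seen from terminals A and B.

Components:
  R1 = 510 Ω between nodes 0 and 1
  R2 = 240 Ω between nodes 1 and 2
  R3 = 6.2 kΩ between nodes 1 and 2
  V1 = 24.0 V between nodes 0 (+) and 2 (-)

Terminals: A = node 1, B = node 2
Find the Thévenin equivalent first; then I_n = V_th/R_th and R_n = R_th.
Step 1 — V_th is the open-circuit voltage V_A - V_B (nothing connected across the terminals).
Nodal analysis, taking node 2 as the 0 V reference.
Source V1 fixes V_0 = 24 V.
KCL at each unknown node (sum of currents leaving = 0; resistances in Ω):
  Node 1: (V_1 - 24)/510 + (V_1 - 0)/240 + (V_1 - 0)/6200 = 0
Collecting terms: 0.006289 × V_1 = 0.04706  =>  V_1 = 7.483 V
V_th = V_1 - V_2 = 7.483 - 0 = 7.483 V
Step 2 — R_th: zero the source — replace V1 by a short circuit (node 2 merges into node 0) — and find the resistance seen between A (node 1) and B (node 0).
Reduce the network between node 1 (A) and node 0 (B) by series/parallel combination:
  Rp1 = R1 ‖ R2 ‖ R3 (parallel, all between nodes 0 and 1) = 1/(1/510 + 1/240 + 1/6200) = 159 Ω
R_th = 159 Ω
I_n = V_th/R_th = 7.483/159 = 0.04706 A, and R_n = R_th = 159 Ω

Final answer: I_n = 0.04706 A, R_n = 159 Ω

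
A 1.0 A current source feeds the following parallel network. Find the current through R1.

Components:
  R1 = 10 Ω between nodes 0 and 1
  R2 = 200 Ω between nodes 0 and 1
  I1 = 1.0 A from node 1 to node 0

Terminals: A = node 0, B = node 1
All resistors sit directly between nodes 0 and 1, so they are in parallel and share one voltage V; the full source current 1 A splits among them.
1/R_par = 1/10 + 1/200 = 0.105 S  =>  R_par = 9.524 Ω
V = I × R_par = 1 × 9.524 = 9.524 V
I_R1 = V/R1 = 9.524/10 = 0.9524 A

Final answer: 0.9524 A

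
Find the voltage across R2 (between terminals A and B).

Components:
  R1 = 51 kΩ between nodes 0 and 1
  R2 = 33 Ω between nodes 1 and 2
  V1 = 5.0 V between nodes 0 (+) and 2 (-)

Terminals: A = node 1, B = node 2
R1 and R2 are in series across V1 (node 0 → node 1 → node 2), and the output A–B is taken across R2, so this is a voltage divider.
Series current: I = V1/(R1 + R2) = 5/(51000 + 33) = 5/51030 = 0.00009798 A
V_R2 = I × R2 = V1 × R2/(R1 + R2) = 5 × 33/51030 = 0.003233 V

Final answer: 0.003233 V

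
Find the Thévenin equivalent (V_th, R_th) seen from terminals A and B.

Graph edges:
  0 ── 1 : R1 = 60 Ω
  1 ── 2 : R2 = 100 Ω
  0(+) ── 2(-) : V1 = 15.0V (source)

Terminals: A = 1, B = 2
Step 1 — V_th is the open-circuit voltage V_A - V_B (nothing connected across the terminals).
Nodal analysis, taking node 2 as the 0 V reference.
Source V1 fixes V_0 = 15 V.
KCL at each unknown node (sum of currents leaving = 0; resistances in Ω):
  Node 1: (V_1 - 15)/60 + (V_1 - 0)/100 = 0
Collecting terms: 0.02667 × V_1 = 0.25  =>  V_1 = 9.375 V
V_th = V_1 - V_2 = 9.375 - 0 = 9.375 V
Step 2 — R_th: zero the source — replace V1 by a short circuit (node 2 merges into node 0) — and find the resistance seen between A (node 1) and B (node 0).
Reduce the network between node 1 (A) and node 0 (B) by series/parallel combination:
  Rp1 = R1 ‖ R2 (parallel, both between nodes 0 and 1) = 1/(1/60 + 1/100) = 37.5 Ω
R_th = 37.5 Ω

Final answer: V_th = 9.375 V, R_th = 37.5 Ω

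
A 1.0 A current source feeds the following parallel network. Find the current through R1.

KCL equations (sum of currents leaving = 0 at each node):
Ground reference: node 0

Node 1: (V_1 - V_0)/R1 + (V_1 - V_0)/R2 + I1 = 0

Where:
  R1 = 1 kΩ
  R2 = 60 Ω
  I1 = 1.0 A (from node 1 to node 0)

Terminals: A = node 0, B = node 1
All resistors sit directly between nodes 0 and 1, so they are in parallel and share one voltage V; the full source current 1 A splits among them.
1/R_par = 1/1000 + 1/60 = 0.01767 S  =>  R_par = 56.6 Ω
V = I × R_par = 1 × 56.6 = 56.6 V
I_R1 = V/R1 = 56.6/1000 = 0.0566 A

Final answer: 0.0566 A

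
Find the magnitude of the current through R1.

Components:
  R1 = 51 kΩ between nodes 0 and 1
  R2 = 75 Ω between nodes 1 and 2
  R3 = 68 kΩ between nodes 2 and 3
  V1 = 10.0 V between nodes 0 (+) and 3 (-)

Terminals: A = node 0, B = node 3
Nodal analysis, taking node 3 as the 0 V reference.
Source V1 fixes V_0 = 10 V.
KCL at each unknown node (sum of currents leaving = 0; resistances in Ω):
  Node 1: (V_1 - 10)/51000 + (V_1 - V_2)/75 = 0
  Node 2: (V_2 - V_1)/75 + (V_2 - 0)/68000 = 0
Collecting terms (coefficients in siemens):
  0.01335·V_1 - 0.01333·V_2 = 0.0001961
  0.01335·V_2 - 0.01333·V_1 = 0
Determinant D = (0.01335)(0.01335) - (-0.01333)(-0.01333) = 0.0000004578
V_1 = [(0.0001961)(0.01335) - (-0.01333)(0)]/D = 5.717 V
V_2 = [(0.01335)(0) - (0.0001961)(-0.01333)]/D = 5.711 V
I_R1 = (V_0 - V_1)/R1 = (10 - 5.717)/51000 = 0.00008398 A
|I_R1| = 0.00008398 A

Final answer: |I_R1| = 8.398e-05 A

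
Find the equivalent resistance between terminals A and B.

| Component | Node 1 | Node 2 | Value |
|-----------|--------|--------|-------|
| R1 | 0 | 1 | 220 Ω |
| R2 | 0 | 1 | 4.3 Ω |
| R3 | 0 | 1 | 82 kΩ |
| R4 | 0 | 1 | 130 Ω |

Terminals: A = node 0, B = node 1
Reduce the network between node 0 (A) and node 1 (B) by series/parallel combination:
  Rp1 = R1 ‖ R2 ‖ R3 ‖ R4 (parallel, all between nodes 0 and 1) = 1/(1/220 + 1/4.3 + 1/82000 + 1/130) = 4.085 Ω
R_eq = 4.085 Ω

Final answer: 4.085 Ω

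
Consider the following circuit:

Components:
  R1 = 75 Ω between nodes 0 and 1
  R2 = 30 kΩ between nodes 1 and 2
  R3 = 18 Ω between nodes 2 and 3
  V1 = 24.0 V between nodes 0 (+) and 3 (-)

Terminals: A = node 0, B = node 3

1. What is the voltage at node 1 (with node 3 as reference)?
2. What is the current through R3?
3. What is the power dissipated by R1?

Nodal analysis, taking node 3 as the 0 V reference.
Source V1 fixes V_0 = 24 V.
KCL at each unknown node (sum of currents leaving = 0; resistances in Ω):
  Node 1: (V_1 - 24)/75 + (V_1 - V_2)/30000 = 0
  Node 2: (V_2 - V_1)/30000 + (V_2 - 0)/18 = 0
Collecting terms (coefficients in siemens):
  0.01337·V_1 - 0.00003333·V_2 = 0.32
  0.05559·V_2 - 0.00003333·V_1 = 0
Determinant D = (0.01337)(0.05559) - (-0.00003333)(-0.00003333) = 0.000743
V_1 = [(0.32)(0.05559) - (-0.00003333)(0)]/D = 23.94 V
V_2 = [(0.01337)(0) - (0.32)(-0.00003333)]/D = 0.01436 V
Part 1:
  Read off the nodal solution: V_1 = 23.94 V
Part 2:
  I_R3 = (V_2 - V_3)/R3 = (0.01436 - 0)/18 = 0.0007975 A
  Magnitude: I_R3 = 0.0007975 A
Part 3:
  I_R1 = (V_0 - V_1)/R1 = (24 - 23.94)/75 = 0.0007975 A
  P_R1 = I_R1² × R1 = (0.0007975)² × 75 = 0.0000477 W

Final answers:
1. V_1 = 23.94 V
2. I_R3 = 0.0007975 A
3. P_R1 = 4.77e-05 W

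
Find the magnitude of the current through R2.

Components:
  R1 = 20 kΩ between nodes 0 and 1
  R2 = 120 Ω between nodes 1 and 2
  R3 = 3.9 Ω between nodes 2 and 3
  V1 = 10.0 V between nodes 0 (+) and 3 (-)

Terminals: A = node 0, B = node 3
Nodal analysis, taking node 3 as the 0 V reference.
Source V1 fixes V_0 = 10 V.
KCL at each unknown node (sum of currents leaving = 0; resistances in Ω):
  Node 1: (V_1 - 10)/20000 + (V_1 - V_2)/120 = 0
  Node 2: (V_2 - V_1)/120 + (V_2 - 0)/3.9 = 0
Collecting terms (coefficients in siemens):
  0.008383·V_1 - 0.008333·V_2 = 0.0005
  0.2647·V_2 - 0.008333·V_1 = 0
Determinant D = (0.008383)(0.2647) - (-0.008333)(-0.008333) = 0.00215
V_1 = [(0.0005)(0.2647) - (-0.008333)(0)]/D = 0.06157 V
V_2 = [(0.008383)(0) - (0.0005)(-0.008333)]/D = 0.001938 V
I_R2 = (V_1 - V_2)/R2 = (0.06157 - 0.001938)/120 = 0.0004969 A
|I_R2| = 0.0004969 A

Final answer: |I_R2| = 0.0004969 A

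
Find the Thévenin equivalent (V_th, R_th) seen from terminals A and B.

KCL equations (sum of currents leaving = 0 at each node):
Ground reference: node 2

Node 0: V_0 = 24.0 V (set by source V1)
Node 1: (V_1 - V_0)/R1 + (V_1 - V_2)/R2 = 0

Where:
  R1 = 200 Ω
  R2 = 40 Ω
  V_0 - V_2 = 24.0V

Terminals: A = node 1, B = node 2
Step 1 — V_th is the open-circuit voltage V_A - V_B (nothing connected across the terminals).
Nodal analysis, taking node 2 as the 0 V reference.
Source V1 fixes V_0 = 24 V.
KCL at each unknown node (sum of currents leaving = 0; resistances in Ω):
  Node 1: (V_1 - 24)/200 + (V_1 - 0)/40 = 0
Collecting terms: 0.03 × V_1 = 0.12  =>  V_1 = 4 V
V_th = V_1 - V_2 = 4 - 0 = 4 V
Step 2 — R_th: zero the source — replace V1 by a short circuit (node 2 merges into node 0) — and find the resistance seen between A (node 1) and B (node 0).
Reduce the network between node 1 (A) and node 0 (B) by series/parallel combination:
  Rp1 = R1 ‖ R2 (parallel, both between nodes 0 and 1) = 1/(1/200 + 1/40) = 33.33 Ω
R_th = 33.33 Ω

Final answer: V_th = 4 V, R_th = 33.33 Ω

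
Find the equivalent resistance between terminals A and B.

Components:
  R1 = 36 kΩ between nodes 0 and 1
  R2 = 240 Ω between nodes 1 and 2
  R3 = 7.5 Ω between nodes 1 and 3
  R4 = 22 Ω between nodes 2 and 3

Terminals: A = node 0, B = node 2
Reduce the network between node 0 (A) and node 2 (B) by series/parallel combination:
  Rs1 = R3 + R4 (series, joined only at node 3) = 7.5 + 22 = 29.5 Ω
  Rp1 = R2 ‖ Rs1 (parallel, both between nodes 1 and 2) = 1/(1/240 + 1/29.5) = 26.27 Ω
  Rs2 = R1 + Rp1 (series, joined only at node 1) = 36000 + 26.27 = 36030 Ω
R_eq = 36.03 kΩ

Final answer: 36.03 kΩ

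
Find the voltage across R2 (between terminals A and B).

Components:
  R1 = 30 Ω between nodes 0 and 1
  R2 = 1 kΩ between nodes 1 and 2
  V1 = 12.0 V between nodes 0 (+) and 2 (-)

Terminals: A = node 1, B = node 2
R1 and R2 are in series across V1 (node 0 → node 1 → node 2), and the output A–B is taken across R2, so this is a voltage divider.
Series current: I = V1/(R1 + R2) = 12/(30 + 1000) = 12/1030 = 0.01165 A
V_R2 = I × R2 = V1 × R2/(R1 + R2) = 12 × 1000/1030 = 11.65 V

Final answer: 11.65 V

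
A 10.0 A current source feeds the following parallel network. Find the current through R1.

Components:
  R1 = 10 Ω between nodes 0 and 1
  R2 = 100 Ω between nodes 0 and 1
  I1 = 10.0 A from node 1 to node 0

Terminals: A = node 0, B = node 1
All resistors sit directly between nodes 0 and 1, so they are in parallel and share one voltage V; the full source current 10 A splits among them.
1/R_par = 1/10 + 1/100 = 0.11 S  =>  R_par = 9.091 Ω
V = I × R_par = 10 × 9.091 = 90.91 V
I_R1 = V/R1 = 90.91/10 = 9.091 A

Final answer: 9.091 A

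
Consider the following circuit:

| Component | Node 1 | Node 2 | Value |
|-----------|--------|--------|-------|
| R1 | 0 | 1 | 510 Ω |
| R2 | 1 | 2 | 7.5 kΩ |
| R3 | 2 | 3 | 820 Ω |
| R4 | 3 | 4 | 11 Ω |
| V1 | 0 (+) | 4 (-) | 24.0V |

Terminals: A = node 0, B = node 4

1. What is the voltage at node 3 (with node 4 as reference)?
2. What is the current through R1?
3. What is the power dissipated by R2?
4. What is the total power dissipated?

Nodal analysis, taking node 4 as the 0 V reference.
Source V1 fixes V_0 = 24 V.
KCL at each unknown node (sum of currents leaving = 0; resistances in Ω):
  Node 1: (V_1 - 24)/510 + (V_1 - V_2)/7500 = 0
  Node 2: (V_2 - V_1)/7500 + (V_2 - V_3)/820 = 0
  Node 3: (V_3 - V_2)/820 + (V_3 - 0)/11 = 0
Collecting terms (coefficients in siemens):
  0.002094·V_1 - 0.0001333·V_2 = 0.04706
  0.001353·V_2 - 0.0001333·V_1 - 0.00122·V_3 = 0
  0.09213·V_3 - 0.00122·V_2 = 0
Solving these 3 simultaneous equations (Gaussian elimination) gives:
  V_1 = 22.62 V, V_2 = 2.256 V, V_3 = 0.02986 V
Part 1:
  Read off the nodal solution: V_3 = 0.02986 V
Part 2:
  I_R1 = (V_0 - V_1)/R1 = (24 - 22.62)/510 = 0.002715 A
  Magnitude: I_R1 = 0.002715 A
Part 3:
  I_R2 = (V_1 - V_2)/R2 = (22.62 - 2.256)/7500 = 0.002715 A
  P_R2 = I_R2² × R2 = (0.002715)² × 7500 = 0.05527 W
Part 4:
  Power in each resistor, P = (ΔV)²/R:
    P_R1 = (24 - 22.62)²/510 = 0.003758 W
    P_R2 = (22.62 - 2.256)²/7500 = 0.05527 W
    P_R3 = (2.256 - 0.02986)²/820 = 0.006043 W
    P_R4 = (0.02986 - 0)²/11 = 0.00008106 W
  P_total = P_R1 + P_R2 + P_R3 + P_R4 = 0.06515 W

Final answers:
1. V_3 = 0.02986 V
2. I_R1 = 0.002715 A
3. P_R2 = 0.05527 W
4. P_total = 0.06515 W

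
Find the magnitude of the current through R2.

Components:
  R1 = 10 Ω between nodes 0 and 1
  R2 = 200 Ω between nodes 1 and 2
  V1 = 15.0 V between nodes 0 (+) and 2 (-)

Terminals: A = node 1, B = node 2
Nodal analysis, taking node 2 as the 0 V reference.
Source V1 fixes V_0 = 15 V.
KCL at each unknown node (sum of currents leaving = 0; resistances in Ω):
  Node 1: (V_1 - 15)/10 + (V_1 - 0)/200 = 0
Collecting terms: 0.105 × V_1 = 1.5  =>  V_1 = 14.29 V
I_R2 = (V_1 - V_2)/R2 = (14.29 - 0)/200 = 0.07143 A
|I_R2| = 0.07143 A

Final answer: |I_R2| = 0.07143 A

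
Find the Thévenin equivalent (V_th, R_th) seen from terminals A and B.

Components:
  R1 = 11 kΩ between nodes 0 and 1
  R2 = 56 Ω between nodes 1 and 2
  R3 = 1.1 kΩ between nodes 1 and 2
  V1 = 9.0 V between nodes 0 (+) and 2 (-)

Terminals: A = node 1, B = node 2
Step 1 — V_th is the open-circuit voltage V_A - V_B (nothing connected across the terminals).
Nodal analysis, taking node 2 as the 0 V reference.
Source V1 fixes V_0 = 9 V.
KCL at each unknown node (sum of currents leaving = 0; resistances in Ω):
  Node 1: (V_1 - 9)/11000 + (V_1 - 0)/56 + (V_1 - 0)/1100 = 0
Collecting terms: 0.01886 × V_1 = 0.0008182  =>  V_1 = 0.04339 V
V_th = V_1 - V_2 = 0.04339 - 0 = 0.04339 V
Step 2 — R_th: zero the source — replace V1 by a short circuit (node 2 merges into node 0) — and find the resistance seen between A (node 1) and B (node 0).
Reduce the network between node 1 (A) and node 0 (B) by series/parallel combination:
  Rp1 = R1 ‖ R2 ‖ R3 (parallel, all between nodes 0 and 1) = 1/(1/11000 + 1/56 + 1/1100) = 53.03 Ω
R_th = 53.03 Ω

Final answer: V_th = 0.04339 V, R_th = 53.03 Ω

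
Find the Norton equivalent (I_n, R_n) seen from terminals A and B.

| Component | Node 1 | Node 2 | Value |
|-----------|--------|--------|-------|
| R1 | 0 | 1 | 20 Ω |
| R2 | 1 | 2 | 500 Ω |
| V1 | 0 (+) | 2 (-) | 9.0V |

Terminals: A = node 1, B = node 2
Find the Thévenin equivalent first; then I_n = V_th/R_th and R_n = R_th.
Step 1 — V_th is the open-circuit voltage V_A - V_B (nothing connected across the terminals).
Nodal analysis, taking node 2 as the 0 V reference.
Source V1 fixes V_0 = 9 V.
KCL at each unknown node (sum of currents leaving = 0; resistances in Ω):
  Node 1: (V_1 - 9)/20 + (V_1 - 0)/500 = 0
Collecting terms: 0.052 × V_1 = 0.45  =>  V_1 = 8.654 V
V_th = V_1 - V_2 = 8.654 - 0 = 8.654 V
Step 2 — R_th: zero the source — replace V1 by a short circuit (node 2 merges into node 0) — and find the resistance seen between A (node 1) and B (node 0).
Reduce the network between node 1 (A) and node 0 (B) by series/parallel combination:
  Rp1 = R1 ‖ R2 (parallel, both between nodes 0 and 1) = 1/(1/20 + 1/500) = 19.23 Ω
R_th = 19.23 Ω
I_n = V_th/R_th = 8.654/19.23 = 0.45 A, and R_n = R_th = 19.23 Ω

Final answer: I_n = 0.45 A, R_n = 19.23 Ω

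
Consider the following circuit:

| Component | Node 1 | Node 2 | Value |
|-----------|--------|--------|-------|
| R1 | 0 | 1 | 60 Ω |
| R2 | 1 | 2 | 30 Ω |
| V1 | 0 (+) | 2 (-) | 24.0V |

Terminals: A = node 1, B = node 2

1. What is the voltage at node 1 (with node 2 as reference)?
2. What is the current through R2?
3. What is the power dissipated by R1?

Nodal analysis, taking node 2 as the 0 V reference.
Source V1 fixes V_0 = 24 V.
KCL at each unknown node (sum of currents leaving = 0; resistances in Ω):
  Node 1: (V_1 - 24)/60 + (V_1 - 0)/30 = 0
Collecting terms: 0.05 × V_1 = 0.4  =>  V_1 = 8 V
Part 1:
  Read off the nodal solution: V_1 = 8 V
Part 2:
  I_R2 = (V_1 - V_2)/R2 = (8 - 0)/30 = 0.2667 A
  Magnitude: I_R2 = 0.2667 A
Part 3:
  I_R1 = (V_0 - V_1)/R1 = (24 - 8)/60 = 0.2667 A
  P_R1 = I_R1² × R1 = (0.2667)² × 60 = 4.267 W

Final answers:
1. V_1 = 8 V
2. I_R2 = 0.2667 A
3. P_R1 = 4.267 W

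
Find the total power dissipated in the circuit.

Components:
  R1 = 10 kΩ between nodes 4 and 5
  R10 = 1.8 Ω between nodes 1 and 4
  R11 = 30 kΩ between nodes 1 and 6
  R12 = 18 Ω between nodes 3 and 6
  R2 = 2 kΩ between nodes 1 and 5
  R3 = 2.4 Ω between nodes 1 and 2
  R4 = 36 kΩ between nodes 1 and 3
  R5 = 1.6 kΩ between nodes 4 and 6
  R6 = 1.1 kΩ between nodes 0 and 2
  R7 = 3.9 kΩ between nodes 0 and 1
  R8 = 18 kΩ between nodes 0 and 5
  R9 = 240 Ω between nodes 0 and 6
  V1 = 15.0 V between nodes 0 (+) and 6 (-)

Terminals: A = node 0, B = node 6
Nodal analysis, taking node 6 as the 0 V reference.
Source V1 fixes V_0 = 15 V.
KCL at each unknown node (sum of currents leaving = 0; resistances in Ω):
  Node 1: (V_1 - V_5)/2000 + (V_1 - V_2)/2.4 + (V_1 - V_3)/36000 + (V_1 - 15)/3900 + (V_1 - V_4)/1.8 + (V_1 - 0)/30000 = 0
  Node 2: (V_2 - V_1)/2.4 + (V_2 - 15)/1100 = 0
  Node 3: (V_3 - V_1)/36000 + (V_3 - 0)/18 = 0
  Node 4: (V_4 - V_5)/10000 + (V_4 - 0)/1600 + (V_4 - V_1)/1.8 = 0
  Node 5: (V_5 - V_4)/10000 + (V_5 - V_1)/2000 + (V_5 - 15)/18000 = 0
Collecting terms (coefficients in siemens):
  0.973·V_1 - 0.4167·V_2 - 0.00002778·V_3 - 0.5556·V_4 - 0.0005·V_5 = 0.003846
  0.4176·V_2 - 0.4167·V_1 = 0.01364
  0.05558·V_3 - 0.00002778·V_1 = 0
  0.5563·V_4 - 0.5556·V_1 - 0.0001·V_5 = 0
  0.0006556·V_5 - 0.0005·V_1 - 0.0001·V_4 = 0.0008333
Solving these 5 simultaneous equations (Gaussian elimination) gives:
  V_1 = 9.588 V, V_2 = 9.6 V, V_3 = 0.004792 V, V_4 = 9.578 V
  V_5 = 10.05 V
Power in each resistor, P = (ΔV)²/R:
  P_R1 = (9.578 - 10.05)²/10000 = 0.00002187 W
  P_R2 = (9.588 - 10.05)²/2000 = 0.0001044 W
  P_R3 = (9.588 - 9.6)²/2.4 = 0.00005784 W
  P_R4 = (9.588 - 0.004792)²/36000 = 0.002551 W
  P_R5 = (9.578 - 0)²/1600 = 0.05733 W
  P_R6 = (15 - 9.6)²/1100 = 0.02651 W
  P_R7 = (15 - 9.588)²/3900 = 0.007509 W
  P_R8 = (15 - 10.05)²/18000 = 0.001364 W
  P_R9 = (15 - 0)²/240 = 0.9375 W
  P_R10 = (9.588 - 9.578)²/1.8 = 0.00006349 W
  P_R11 = (9.588 - 0)²/30000 = 0.003065 W
  P_R12 = (0.004792 - 0)²/18 = 0.000001276 W
P_total = P_R1 + P_R2 + P_R3 + P_R4 + P_R5 + P_R6 + P_R7 + P_R8 + P_R9 + P_R10 + P_R11 + P_R12 = 1.036 W

Final answer: 1.036 W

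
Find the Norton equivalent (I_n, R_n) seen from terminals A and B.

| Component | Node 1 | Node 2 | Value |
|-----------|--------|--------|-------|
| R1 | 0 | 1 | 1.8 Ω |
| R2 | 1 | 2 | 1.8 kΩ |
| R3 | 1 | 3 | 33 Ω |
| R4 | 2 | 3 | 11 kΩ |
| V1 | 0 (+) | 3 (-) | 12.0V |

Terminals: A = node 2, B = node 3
Find the Thévenin equivalent first; then I_n = V_th/R_th and R_n = R_th.
Step 1 — V_th is the open-circuit voltage V_A - V_B (nothing connected across the terminals).
Nodal analysis, taking node 3 as the 0 V reference.
Source V1 fixes V_0 = 12 V.
KCL at each unknown node (sum of currents leaving = 0; resistances in Ω):
  Node 1: (V_1 - 12)/1.8 + (V_1 - V_2)/1800 + (V_1 - 0)/33 = 0
  Node 2: (V_2 - V_1)/1800 + (V_2 - 0)/11000 = 0
Collecting terms (coefficients in siemens):
  0.5864·V_1 - 0.0005556·V_2 = 6.667
  0.0006465·V_2 - 0.0005556·V_1 = 0
Determinant D = (0.5864)(0.0006465) - (-0.0005556)(-0.0005556) = 0.0003788
V_1 = [(6.667)(0.0006465) - (-0.0005556)(0)]/D = 11.38 V
V_2 = [(0.5864)(0) - (6.667)(-0.0005556)]/D = 9.778 V
V_th = V_2 - V_3 = 9.778 - 0 = 9.778 V
Step 2 — R_th: zero the source — replace V1 by a short circuit (node 3 merges into node 0) — and find the resistance seen between A (node 2) and B (node 0).
Reduce the network between node 2 (A) and node 0 (B) by series/parallel combination:
  Rp1 = R1 ‖ R3 (parallel, both between nodes 0 and 1) = 1/(1/1.8 + 1/33) = 1.707 Ω
  Rs1 = R2 + Rp1 (series, joined only at node 1) = 1800 + 1.707 = 1802 Ω
  Rp2 = R4 ‖ Rs1 (parallel, both between nodes 0 and 2) = 1/(1/11000 + 1/1802) = 1548 Ω
R_th = 1.548 kΩ
I_n = V_th/R_th = 9.778/1548 = 0.006316 A, and R_n = R_th = 1.548 kΩ

Final answer: I_n = 0.006316 A, R_n = 1.548 kΩ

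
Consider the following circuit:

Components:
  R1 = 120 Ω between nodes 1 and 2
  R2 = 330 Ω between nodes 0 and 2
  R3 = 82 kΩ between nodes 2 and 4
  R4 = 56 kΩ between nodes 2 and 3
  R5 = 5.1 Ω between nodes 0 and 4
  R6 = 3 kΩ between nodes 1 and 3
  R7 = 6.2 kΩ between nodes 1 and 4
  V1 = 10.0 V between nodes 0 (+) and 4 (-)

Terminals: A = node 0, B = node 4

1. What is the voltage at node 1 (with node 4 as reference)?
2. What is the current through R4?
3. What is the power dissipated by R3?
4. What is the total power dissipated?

Nodal analysis, taking node 4 as the 0 V reference.
Source V1 fixes V_0 = 10 V.
KCL at each unknown node (sum of currents leaving = 0; resistances in Ω):
  Node 1: (V_1 - V_2)/120 + (V_1 - V_3)/3000 + (V_1 - 0)/6200 = 0
  Node 2: (V_2 - V_1)/120 + (V_2 - 10)/330 + (V_2 - 0)/82000 + (V_2 - V_3)/56000 = 0
  Node 3: (V_3 - V_2)/56000 + (V_3 - V_1)/3000 = 0
Collecting terms (coefficients in siemens):
  0.008828·V_1 - 0.008333·V_2 - 0.0003333·V_3 = 0
  0.01139·V_2 - 0.008333·V_1 - 0.00001786·V_3 = 0.0303
  0.0003512·V_3 - 0.0003333·V_1 - 0.00001786·V_2 = 0
Solving these 3 simultaneous equations (Gaussian elimination) gives:
  V_1 = 9.288 V, V_2 = 9.468 V, V_3 = 9.297 V
Part 1:
  Read off the nodal solution: V_1 = 9.288 V
Part 2:
  I_R4 = (V_2 - V_3)/R4 = (9.468 - 9.297)/56000 = 0.000003041 A
  Magnitude: I_R4 = 0.000003041 A
Part 3:
  I_R3 = (V_2 - V_4)/R3 = (9.468 - 0)/82000 = 0.0001155 A
  P_R3 = I_R3² × R3 = (0.0001155)² × 82000 = 0.001093 W
Part 4:
  Power in each resistor, P = (ΔV)²/R:
    P_R1 = (9.288 - 9.468)²/120 = 0.0002682 W
    P_R2 = (10 - 9.468)²/330 = 0.0008592 W
    P_R3 = (9.468 - 0)²/82000 = 0.001093 W
    P_R4 = (9.468 - 9.297)²/56000 = 0.0000005178 W
    P_R5 = (10 - 0)²/5.1 = 19.61 W
    P_R6 = (9.288 - 9.297)²/3000 = 0.00000002774 W
    P_R7 = (9.288 - 0)²/6200 = 0.01391 W
  P_total = P_R1 + P_R2 + P_R3 + P_R4 + P_R5 + P_R6 + P_R7 = 19.62 W

Final answers:
1. V_1 = 9.288 V
2. I_R4 = 3.041e-06 A
3. P_R3 = 0.001093 W
4. P_total = 19.62 W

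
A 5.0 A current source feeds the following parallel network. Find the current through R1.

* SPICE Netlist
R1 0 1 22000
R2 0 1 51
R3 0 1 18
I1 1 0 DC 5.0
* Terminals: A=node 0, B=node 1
All resistors sit directly between nodes 0 and 1, so they are in parallel and share one voltage V; the full source current 5 A splits among them.
1/R_par = 1/22000 + 1/51 + 1/18 = 0.07521 S  =>  R_par = 13.3 Ω
V = I × R_par = 5 × 13.3 = 66.48 V
I_R1 = V/R1 = 66.48/22000 = 0.003022 A

Final answer: 0.003022 A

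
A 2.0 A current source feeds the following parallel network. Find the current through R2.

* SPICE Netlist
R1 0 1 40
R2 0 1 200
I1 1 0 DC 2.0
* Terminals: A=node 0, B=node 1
All resistors sit directly between nodes 0 and 1, so they are in parallel and share one voltage V; the full source current 2 A splits among them.
1/R_par = 1/40 + 1/200 = 0.03 S  =>  R_par = 33.33 Ω
V = I × R_par = 2 × 33.33 = 66.67 V
I_R2 = V/R2 = 66.67/200 = 0.3333 A

Final answer: 0.3333 A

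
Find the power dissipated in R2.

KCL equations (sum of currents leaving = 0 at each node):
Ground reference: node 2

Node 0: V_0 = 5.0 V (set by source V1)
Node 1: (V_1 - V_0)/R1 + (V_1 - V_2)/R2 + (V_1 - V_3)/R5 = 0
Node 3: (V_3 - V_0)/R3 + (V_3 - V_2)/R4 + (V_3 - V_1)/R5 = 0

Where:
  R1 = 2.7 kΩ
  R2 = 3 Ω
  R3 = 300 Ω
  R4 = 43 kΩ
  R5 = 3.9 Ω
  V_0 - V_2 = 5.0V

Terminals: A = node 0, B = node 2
Nodal analysis, taking node 2 as the 0 V reference.
Source V1 fixes V_0 = 5 V.
KCL at each unknown node (sum of currents leaving = 0; resistances in Ω):
  Node 1: (V_1 - 5)/2700 + (V_1 - 0)/3 + (V_1 - V_3)/3.9 = 0
  Node 3: (V_3 - 5)/300 + (V_3 - 0)/43000 + (V_3 - V_1)/3.9 = 0
Collecting terms (coefficients in siemens):
  0.5901·V_1 - 0.2564·V_3 = 0.001852
  0.2598·V_3 - 0.2564·V_1 = 0.01667
Determinant D = (0.5901)(0.2598) - (-0.2564)(-0.2564) = 0.08755
V_1 = [(0.001852)(0.2598) - (-0.2564)(0.01667)]/D = 0.05431 V
V_3 = [(0.5901)(0.01667) - (0.001852)(-0.2564)]/D = 0.1178 V
I_R2 = (V_1 - V_2)/R2 = (0.05431 - 0)/3 = 0.0181 A
P_R2 = I_R2² × R2 = (0.0181)² × 3 = 0.0009832 W

Final answer: 0.0009832 W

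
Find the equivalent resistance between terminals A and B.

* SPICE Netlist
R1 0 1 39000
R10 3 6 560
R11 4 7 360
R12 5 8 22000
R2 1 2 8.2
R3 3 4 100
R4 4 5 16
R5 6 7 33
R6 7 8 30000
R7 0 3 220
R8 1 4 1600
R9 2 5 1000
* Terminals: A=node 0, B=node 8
The network is not a plain series/parallel combination. Inject a 1 A test current into terminal A (node 0) and return it from terminal B (node 8); then R_eq = V_A / (1 A).
Nodal analysis, taking node 8 as the 0 V reference.
Current source I_test pushes 1 A into node 0 and draws it out of node 8.
KCL at each unknown node (sum of currents leaving = 0; resistances in Ω):
  Node 0: (V_0 - V_1)/39000 + (V_0 - V_3)/220 - 1 = 0
  Node 1: (V_1 - V_0)/39000 + (V_1 - V_2)/8.2 + (V_1 - V_4)/1600 = 0
  Node 2: (V_2 - V_1)/8.2 + (V_2 - V_5)/1000 = 0
  Node 3: (V_3 - V_0)/220 + (V_3 - V_4)/100 + (V_3 - V_6)/560 = 0
  Node 4: (V_4 - V_1)/1600 + (V_4 - V_3)/100 + (V_4 - V_5)/16 + (V_4 - V_7)/360 = 0
  Node 5: (V_5 - V_2)/1000 + (V_5 - V_4)/16 + (V_5 - 0)/22000 = 0
  Node 6: (V_6 - V_3)/560 + (V_6 - V_7)/33 = 0
  Node 7: (V_7 - V_4)/360 + (V_7 - V_6)/33 + (V_7 - 0)/30000 = 0
Collecting terms (coefficients in siemens):
  0.004571·V_0 - 0.00002564·V_1 - 0.004545·V_3 = 1
  0.1226·V_1 - 0.00002564·V_0 - 0.122·V_2 - 0.000625·V_4 = 0
  0.123·V_2 - 0.122·V_1 - 0.001·V_5 = 0
  0.01633·V_3 - 0.004545·V_0 - 0.01·V_4 - 0.001786·V_6 = 0
  0.0759·V_4 - 0.000625·V_1 - 0.01·V_3 - 0.0625·V_5 - 0.002778·V_7 = 0
  0.06355·V_5 - 0.001·V_2 - 0.0625·V_4 = 0
  0.03209·V_6 - 0.001786·V_3 - 0.0303·V_7 = 0
  0.03311·V_7 - 0.002778·V_4 - 0.0303·V_6 = 0
Solving these 8 simultaneous equations (Gaussian elimination) gives:
  V_0 = 13020 V, V_1 = 12720 V, V_2 = 12720 V, V_3 = 12800 V
  V_4 = 12730 V, V_5 = 12720 V, V_6 = 12670 V, V_7 = 12660 V
R_eq = V_0 / 1 A = 13020 Ω = 13.02 kΩ

Final answer: 13.02 kΩ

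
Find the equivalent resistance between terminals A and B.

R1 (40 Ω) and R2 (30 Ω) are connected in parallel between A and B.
Reduce the network between node 0 (A) and node 1 (B) by series/parallel combination:
  Rp1 = R1 ‖ R2 (parallel, both between nodes 0 and 1) = 1/(1/40 + 1/30) = 17.14 Ω
R_eq = 17.14 Ω

Final answer: 17.14 Ω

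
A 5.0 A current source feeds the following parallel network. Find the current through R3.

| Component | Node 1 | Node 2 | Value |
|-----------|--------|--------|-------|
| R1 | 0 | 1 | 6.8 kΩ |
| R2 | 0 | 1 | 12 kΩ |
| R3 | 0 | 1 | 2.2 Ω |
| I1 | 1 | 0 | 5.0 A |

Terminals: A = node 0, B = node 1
All resistors sit directly between nodes 0 and 1, so they are in parallel and share one voltage V; the full source current 5 A splits among them.
1/R_par = 1/6800 + 1/12000 + 1/2.2 = 0.4548 S  =>  R_par = 2.199 Ω
V = I × R_par = 5 × 2.199 = 10.99 V
I_R3 = V/R3 = 10.99/2.2 = 4.997 A

Final answer: 4.997 A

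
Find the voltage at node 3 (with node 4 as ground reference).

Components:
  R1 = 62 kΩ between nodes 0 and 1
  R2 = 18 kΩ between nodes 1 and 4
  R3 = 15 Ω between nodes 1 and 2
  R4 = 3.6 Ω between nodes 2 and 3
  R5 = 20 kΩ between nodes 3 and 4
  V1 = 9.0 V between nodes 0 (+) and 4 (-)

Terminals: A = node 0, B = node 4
Nodal analysis, taking node 4 as the 0 V reference.
Source V1 fixes V_0 = 9 V.
KCL at each unknown node (sum of currents leaving = 0; resistances in Ω):
  Node 1: (V_1 - 9)/62000 + (V_1 - 0)/18000 + (V_1 - V_2)/15 = 0
  Node 2: (V_2 - V_1)/15 + (V_2 - V_3)/3.6 = 0
  Node 3: (V_3 - V_2)/3.6 + (V_3 - 0)/20000 = 0
Collecting terms (coefficients in siemens):
  0.06674·V_1 - 0.06667·V_2 = 0.0001452
  0.3444·V_2 - 0.06667·V_1 - 0.2778·V_3 = 0
  0.2778·V_3 - 0.2778·V_2 = 0
Solving these 3 simultaneous equations (Gaussian elimination) gives:
  V_1 = 1.193 V, V_2 = 1.192 V, V_3 = 1.192 V
The requested potential is V_3 = 1.192 V.

Final answer: V_3 = 1.192 V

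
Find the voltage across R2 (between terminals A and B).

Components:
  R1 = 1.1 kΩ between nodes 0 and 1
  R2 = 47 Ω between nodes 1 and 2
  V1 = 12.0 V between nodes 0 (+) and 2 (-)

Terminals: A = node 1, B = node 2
R1 and R2 are in series across V1 (node 0 → node 1 → node 2), and the output A–B is taken across R2, so this is a voltage divider.
Series current: I = V1/(R1 + R2) = 12/(1100 + 47) = 12/1147 = 0.01046 A
V_R2 = I × R2 = V1 × R2/(R1 + R2) = 12 × 47/1147 = 0.4917 V

Final answer: 0.4917 V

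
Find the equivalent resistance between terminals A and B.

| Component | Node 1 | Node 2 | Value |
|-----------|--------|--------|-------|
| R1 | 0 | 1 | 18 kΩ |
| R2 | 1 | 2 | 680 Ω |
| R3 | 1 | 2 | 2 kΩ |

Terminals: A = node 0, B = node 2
Reduce the network between node 0 (A) and node 2 (B) by series/parallel combination:
  Rp1 = R2 ‖ R3 (parallel, both between nodes 1 and 2) = 1/(1/680 + 1/2000) = 507.5 Ω
  Rs1 = R1 + Rp1 (series, joined only at node 1) = 18000 + 507.5 = 18510 Ω
R_eq = 18.51 kΩ

Final answer: 18.51 kΩ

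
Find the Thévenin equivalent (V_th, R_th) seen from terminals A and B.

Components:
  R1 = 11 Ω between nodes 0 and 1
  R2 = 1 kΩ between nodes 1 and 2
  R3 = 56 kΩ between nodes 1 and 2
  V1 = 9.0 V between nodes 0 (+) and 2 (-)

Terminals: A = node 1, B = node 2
Step 1 — V_th is the open-circuit voltage V_A - V_B (nothing connected across the terminals).
Nodal analysis, taking node 2 as the 0 V reference.
Source V1 fixes V_0 = 9 V.
KCL at each unknown node (sum of currents leaving = 0; resistances in Ω):
  Node 1: (V_1 - 9)/11 + (V_1 - 0)/1000 + (V_1 - 0)/56000 = 0
Collecting terms: 0.09193 × V_1 = 0.8182  =>  V_1 = 8.9 V
V_th = V_1 - V_2 = 8.9 - 0 = 8.9 V
Step 2 — R_th: zero the source — replace V1 by a short circuit (node 2 merges into node 0) — and find the resistance seen between A (node 1) and B (node 0).
Reduce the network between node 1 (A) and node 0 (B) by series/parallel combination:
  Rp1 = R1 ‖ R2 ‖ R3 (parallel, all between nodes 0 and 1) = 1/(1/11 + 1/1000 + 1/56000) = 10.88 Ω
R_th = 10.88 Ω

Final answer: V_th = 8.9 V, R_th = 10.88 Ω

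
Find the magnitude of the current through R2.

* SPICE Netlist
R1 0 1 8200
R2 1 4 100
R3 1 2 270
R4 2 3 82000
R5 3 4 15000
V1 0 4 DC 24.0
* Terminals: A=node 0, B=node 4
Nodal analysis, taking node 4 as the 0 V reference.
Source V1 fixes V_0 = 24 V.
KCL at each unknown node (sum of currents leaving = 0; resistances in Ω):
  Node 1: (V_1 - 24)/8200 + (V_1 - 0)/100 + (V_1 - V_2)/270 = 0
  Node 2: (V_2 - V_1)/270 + (V_2 - V_3)/82000 = 0
  Node 3: (V_3 - V_2)/82000 + (V_3 - 0)/15000 = 0
Collecting terms (coefficients in siemens):
  0.01383·V_1 - 0.003704·V_2 = 0.002927
  0.003716·V_2 - 0.003704·V_1 - 0.0000122·V_3 = 0
  0.00007886·V_3 - 0.0000122·V_2 = 0
Solving these 3 simultaneous equations (Gaussian elimination) gives:
  V_1 = 0.2889 V, V_2 = 0.2881 V, V_3 = 0.04455 V
I_R2 = (V_1 - V_4)/R2 = (0.2889 - 0)/100 = 0.002889 A
|I_R2| = 0.002889 A

Final answer: |I_R2| = 0.002889 A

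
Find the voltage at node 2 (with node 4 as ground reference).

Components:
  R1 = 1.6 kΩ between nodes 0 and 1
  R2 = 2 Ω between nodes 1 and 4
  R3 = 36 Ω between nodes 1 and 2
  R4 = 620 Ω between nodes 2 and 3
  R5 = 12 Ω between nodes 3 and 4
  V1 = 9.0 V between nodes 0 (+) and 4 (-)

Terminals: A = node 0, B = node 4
Nodal analysis, taking node 4 as the 0 V reference.
Source V1 fixes V_0 = 9 V.
KCL at each unknown node (sum of currents leaving = 0; resistances in Ω):
  Node 1: (V_1 - 9)/1600 + (V_1 - 0)/2 + (V_1 - V_2)/36 = 0
  Node 2: (V_2 - V_1)/36 + (V_2 - V_3)/620 = 0
  Node 3: (V_3 - V_2)/620 + (V_3 - 0)/12 = 0
Collecting terms (coefficients in siemens):
  0.5284·V_1 - 0.02778·V_2 = 0.005625
  0.02939·V_2 - 0.02778·V_1 - 0.001613·V_3 = 0
  0.08495·V_3 - 0.001613·V_2 = 0
Solving these 3 simultaneous equations (Gaussian elimination) gives:
  V_1 = 0.0112 V, V_2 = 0.0106 V, V_3 = 0.0002012 V
The requested potential is V_2 = 0.0106 V.

Final answer: V_2 = 0.0106 V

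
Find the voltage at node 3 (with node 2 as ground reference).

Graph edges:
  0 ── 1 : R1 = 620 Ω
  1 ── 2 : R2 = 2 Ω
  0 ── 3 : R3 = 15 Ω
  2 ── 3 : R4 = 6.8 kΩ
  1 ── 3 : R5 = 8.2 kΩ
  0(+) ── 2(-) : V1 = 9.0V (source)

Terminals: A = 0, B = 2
Nodal analysis, taking node 2 as the 0 V reference.
Source V1 fixes V_0 = 9 V.
KCL at each unknown node (sum of currents leaving = 0; resistances in Ω):
  Node 1: (V_1 - 9)/620 + (V_1 - 0)/2 + (V_1 - V_3)/8200 = 0
  Node 3: (V_3 - 9)/15 + (V_3 - 0)/6800 + (V_3 - V_1)/8200 = 0
Collecting terms (coefficients in siemens):
  0.5017·V_1 - 0.000122·V_3 = 0.01452
  0.06694·V_3 - 0.000122·V_1 = 0.6
Determinant D = (0.5017)(0.06694) - (-0.000122)(-0.000122) = 0.03358
V_1 = [(0.01452)(0.06694) - (-0.000122)(0.6)]/D = 0.03111 V
V_3 = [(0.5017)(0.6) - (0.01452)(-0.000122)]/D = 8.964 V
The requested potential is V_3 = 8.964 V.

Final answer: V_3 = 8.964 V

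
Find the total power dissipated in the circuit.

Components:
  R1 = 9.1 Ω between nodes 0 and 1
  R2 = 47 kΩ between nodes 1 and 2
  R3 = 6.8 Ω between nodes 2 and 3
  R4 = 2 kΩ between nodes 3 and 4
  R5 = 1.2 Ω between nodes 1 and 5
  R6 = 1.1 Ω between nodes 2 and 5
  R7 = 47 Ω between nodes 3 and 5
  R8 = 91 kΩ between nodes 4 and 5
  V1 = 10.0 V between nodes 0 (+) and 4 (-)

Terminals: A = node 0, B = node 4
Nodal analysis, taking node 4 as the 0 V reference.
Source V1 fixes V_0 = 10 V.
KCL at each unknown node (sum of currents leaving = 0; resistances in Ω):
  Node 1: (V_1 - 10)/9.1 + (V_1 - V_2)/47000 + (V_1 - V_5)/1.2 = 0
  Node 2: (V_2 - V_1)/47000 + (V_2 - V_3)/6.8 + (V_2 - V_5)/1.1 = 0
  Node 3: (V_3 - V_2)/6.8 + (V_3 - 0)/2000 + (V_3 - V_5)/47 = 0
  Node 5: (V_5 - V_1)/1.2 + (V_5 - V_2)/1.1 + (V_5 - V_3)/47 + (V_5 - 0)/91000 = 0
Collecting terms (coefficients in siemens):
  0.9432·V_1 - 0.00002128·V_2 - 0.8333·V_5 = 1.099
  1.056·V_2 - 0.00002128·V_1 - 0.1471·V_3 - 0.9091·V_5 = 0
  0.1688·V_3 - 0.1471·V_2 - 0.02128·V_5 = 0
  1.764·V_5 - 0.8333·V_1 - 0.9091·V_2 - 0.02128·V_3 = 0
Solving these 4 simultaneous equations (Gaussian elimination) gives:
  V_1 = 9.954 V, V_2 = 9.943 V, V_3 = 9.914 V, V_5 = 9.948 V
Power in each resistor, P = (ΔV)²/R:
  P_R1 = (10 - 9.954)²/9.1 = 0.0002336 W
  P_R2 = (9.954 - 9.943)²/47000 = 0.000000002458 W
  P_R3 = (9.943 - 9.914)²/6.8 = 0.0001225 W
  P_R4 = (9.914 - 0)²/2000 = 0.04915 W
  P_R5 = (9.954 - 9.948)²/1.2 = 0.0000308 W
  P_R6 = (9.943 - 9.948)²/1.1 = 0.00001981 W
  P_R7 = (9.914 - 9.948)²/47 = 0.00002391 W
  P_R8 = (0 - 9.948)²/91000 = 0.001087 W
P_total = P_R1 + P_R2 + P_R3 + P_R4 + P_R5 + P_R6 + P_R7 + P_R8 = 0.05066 W

Final answer: 0.05066 W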